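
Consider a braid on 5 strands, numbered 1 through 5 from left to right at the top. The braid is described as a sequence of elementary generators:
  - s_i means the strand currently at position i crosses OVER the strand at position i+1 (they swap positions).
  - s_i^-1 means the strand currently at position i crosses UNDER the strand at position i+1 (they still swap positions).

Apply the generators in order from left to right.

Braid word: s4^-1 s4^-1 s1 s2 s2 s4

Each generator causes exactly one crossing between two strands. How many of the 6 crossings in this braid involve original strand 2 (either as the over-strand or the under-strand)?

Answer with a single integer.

Gen 1: crossing 4x5. Involves strand 2? no. Count so far: 0
Gen 2: crossing 5x4. Involves strand 2? no. Count so far: 0
Gen 3: crossing 1x2. Involves strand 2? yes. Count so far: 1
Gen 4: crossing 1x3. Involves strand 2? no. Count so far: 1
Gen 5: crossing 3x1. Involves strand 2? no. Count so far: 1
Gen 6: crossing 4x5. Involves strand 2? no. Count so far: 1

Answer: 1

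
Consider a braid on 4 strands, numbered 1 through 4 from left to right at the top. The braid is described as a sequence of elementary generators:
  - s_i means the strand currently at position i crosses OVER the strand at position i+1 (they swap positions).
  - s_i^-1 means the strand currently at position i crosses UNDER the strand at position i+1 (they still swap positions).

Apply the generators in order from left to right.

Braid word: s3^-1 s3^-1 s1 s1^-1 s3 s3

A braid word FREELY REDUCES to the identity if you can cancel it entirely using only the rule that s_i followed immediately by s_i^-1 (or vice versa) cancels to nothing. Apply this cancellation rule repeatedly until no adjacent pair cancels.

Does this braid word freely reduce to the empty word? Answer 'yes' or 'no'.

Answer: yes

Derivation:
Gen 1 (s3^-1): push. Stack: [s3^-1]
Gen 2 (s3^-1): push. Stack: [s3^-1 s3^-1]
Gen 3 (s1): push. Stack: [s3^-1 s3^-1 s1]
Gen 4 (s1^-1): cancels prior s1. Stack: [s3^-1 s3^-1]
Gen 5 (s3): cancels prior s3^-1. Stack: [s3^-1]
Gen 6 (s3): cancels prior s3^-1. Stack: []
Reduced word: (empty)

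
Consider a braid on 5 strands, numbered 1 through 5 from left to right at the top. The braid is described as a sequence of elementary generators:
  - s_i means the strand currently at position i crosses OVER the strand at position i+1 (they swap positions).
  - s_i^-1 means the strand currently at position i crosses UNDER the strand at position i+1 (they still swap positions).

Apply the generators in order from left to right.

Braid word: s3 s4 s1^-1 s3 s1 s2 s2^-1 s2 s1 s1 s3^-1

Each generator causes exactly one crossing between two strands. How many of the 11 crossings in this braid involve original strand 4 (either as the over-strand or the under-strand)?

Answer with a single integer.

Answer: 3

Derivation:
Gen 1: crossing 3x4. Involves strand 4? yes. Count so far: 1
Gen 2: crossing 3x5. Involves strand 4? no. Count so far: 1
Gen 3: crossing 1x2. Involves strand 4? no. Count so far: 1
Gen 4: crossing 4x5. Involves strand 4? yes. Count so far: 2
Gen 5: crossing 2x1. Involves strand 4? no. Count so far: 2
Gen 6: crossing 2x5. Involves strand 4? no. Count so far: 2
Gen 7: crossing 5x2. Involves strand 4? no. Count so far: 2
Gen 8: crossing 2x5. Involves strand 4? no. Count so far: 2
Gen 9: crossing 1x5. Involves strand 4? no. Count so far: 2
Gen 10: crossing 5x1. Involves strand 4? no. Count so far: 2
Gen 11: crossing 2x4. Involves strand 4? yes. Count so far: 3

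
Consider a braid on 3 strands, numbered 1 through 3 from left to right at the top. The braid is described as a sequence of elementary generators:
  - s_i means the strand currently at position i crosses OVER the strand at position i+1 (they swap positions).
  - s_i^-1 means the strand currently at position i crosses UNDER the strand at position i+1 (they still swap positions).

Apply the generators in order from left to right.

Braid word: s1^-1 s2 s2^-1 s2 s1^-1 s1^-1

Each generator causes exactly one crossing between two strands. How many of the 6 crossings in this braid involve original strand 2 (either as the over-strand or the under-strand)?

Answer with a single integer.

Answer: 3

Derivation:
Gen 1: crossing 1x2. Involves strand 2? yes. Count so far: 1
Gen 2: crossing 1x3. Involves strand 2? no. Count so far: 1
Gen 3: crossing 3x1. Involves strand 2? no. Count so far: 1
Gen 4: crossing 1x3. Involves strand 2? no. Count so far: 1
Gen 5: crossing 2x3. Involves strand 2? yes. Count so far: 2
Gen 6: crossing 3x2. Involves strand 2? yes. Count so far: 3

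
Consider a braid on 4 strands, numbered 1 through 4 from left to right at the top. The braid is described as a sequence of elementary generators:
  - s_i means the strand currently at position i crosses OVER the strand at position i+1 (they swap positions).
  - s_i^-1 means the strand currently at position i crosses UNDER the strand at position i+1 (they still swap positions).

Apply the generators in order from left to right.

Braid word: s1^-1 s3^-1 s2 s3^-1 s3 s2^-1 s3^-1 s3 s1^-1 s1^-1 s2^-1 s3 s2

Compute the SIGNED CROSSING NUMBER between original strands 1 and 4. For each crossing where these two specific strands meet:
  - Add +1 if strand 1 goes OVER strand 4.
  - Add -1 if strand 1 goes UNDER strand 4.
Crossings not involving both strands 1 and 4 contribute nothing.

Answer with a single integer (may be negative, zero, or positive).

Answer: 1

Derivation:
Gen 1: crossing 1x2. Both 1&4? no. Sum: 0
Gen 2: crossing 3x4. Both 1&4? no. Sum: 0
Gen 3: 1 over 4. Both 1&4? yes. Contrib: +1. Sum: 1
Gen 4: crossing 1x3. Both 1&4? no. Sum: 1
Gen 5: crossing 3x1. Both 1&4? no. Sum: 1
Gen 6: 4 under 1. Both 1&4? yes. Contrib: +1. Sum: 2
Gen 7: crossing 4x3. Both 1&4? no. Sum: 2
Gen 8: crossing 3x4. Both 1&4? no. Sum: 2
Gen 9: crossing 2x1. Both 1&4? no. Sum: 2
Gen 10: crossing 1x2. Both 1&4? no. Sum: 2
Gen 11: 1 under 4. Both 1&4? yes. Contrib: -1. Sum: 1
Gen 12: crossing 1x3. Both 1&4? no. Sum: 1
Gen 13: crossing 4x3. Both 1&4? no. Sum: 1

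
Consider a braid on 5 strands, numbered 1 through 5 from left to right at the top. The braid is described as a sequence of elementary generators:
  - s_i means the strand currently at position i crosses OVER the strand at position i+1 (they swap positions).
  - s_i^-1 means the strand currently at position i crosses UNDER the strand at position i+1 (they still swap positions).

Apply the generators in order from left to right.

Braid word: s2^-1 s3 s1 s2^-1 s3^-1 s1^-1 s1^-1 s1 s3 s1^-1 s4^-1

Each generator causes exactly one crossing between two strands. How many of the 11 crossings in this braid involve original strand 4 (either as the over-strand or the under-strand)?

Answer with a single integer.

Answer: 6

Derivation:
Gen 1: crossing 2x3. Involves strand 4? no. Count so far: 0
Gen 2: crossing 2x4. Involves strand 4? yes. Count so far: 1
Gen 3: crossing 1x3. Involves strand 4? no. Count so far: 1
Gen 4: crossing 1x4. Involves strand 4? yes. Count so far: 2
Gen 5: crossing 1x2. Involves strand 4? no. Count so far: 2
Gen 6: crossing 3x4. Involves strand 4? yes. Count so far: 3
Gen 7: crossing 4x3. Involves strand 4? yes. Count so far: 4
Gen 8: crossing 3x4. Involves strand 4? yes. Count so far: 5
Gen 9: crossing 2x1. Involves strand 4? no. Count so far: 5
Gen 10: crossing 4x3. Involves strand 4? yes. Count so far: 6
Gen 11: crossing 2x5. Involves strand 4? no. Count so far: 6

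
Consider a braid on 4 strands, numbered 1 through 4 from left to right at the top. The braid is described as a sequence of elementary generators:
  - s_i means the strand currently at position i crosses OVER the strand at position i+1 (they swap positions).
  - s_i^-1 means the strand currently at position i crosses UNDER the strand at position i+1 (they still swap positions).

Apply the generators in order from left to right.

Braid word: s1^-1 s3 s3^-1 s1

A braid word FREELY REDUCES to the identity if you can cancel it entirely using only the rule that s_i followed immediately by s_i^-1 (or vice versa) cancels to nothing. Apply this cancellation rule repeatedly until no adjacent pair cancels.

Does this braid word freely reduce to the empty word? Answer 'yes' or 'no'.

Gen 1 (s1^-1): push. Stack: [s1^-1]
Gen 2 (s3): push. Stack: [s1^-1 s3]
Gen 3 (s3^-1): cancels prior s3. Stack: [s1^-1]
Gen 4 (s1): cancels prior s1^-1. Stack: []
Reduced word: (empty)

Answer: yes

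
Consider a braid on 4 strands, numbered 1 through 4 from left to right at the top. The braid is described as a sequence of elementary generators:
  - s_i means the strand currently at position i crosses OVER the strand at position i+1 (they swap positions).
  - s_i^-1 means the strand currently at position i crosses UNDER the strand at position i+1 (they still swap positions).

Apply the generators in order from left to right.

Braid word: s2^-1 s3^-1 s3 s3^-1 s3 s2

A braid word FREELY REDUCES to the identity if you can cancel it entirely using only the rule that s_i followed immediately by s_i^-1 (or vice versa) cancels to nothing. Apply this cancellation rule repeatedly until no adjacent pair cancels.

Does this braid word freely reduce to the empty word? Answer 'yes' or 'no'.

Answer: yes

Derivation:
Gen 1 (s2^-1): push. Stack: [s2^-1]
Gen 2 (s3^-1): push. Stack: [s2^-1 s3^-1]
Gen 3 (s3): cancels prior s3^-1. Stack: [s2^-1]
Gen 4 (s3^-1): push. Stack: [s2^-1 s3^-1]
Gen 5 (s3): cancels prior s3^-1. Stack: [s2^-1]
Gen 6 (s2): cancels prior s2^-1. Stack: []
Reduced word: (empty)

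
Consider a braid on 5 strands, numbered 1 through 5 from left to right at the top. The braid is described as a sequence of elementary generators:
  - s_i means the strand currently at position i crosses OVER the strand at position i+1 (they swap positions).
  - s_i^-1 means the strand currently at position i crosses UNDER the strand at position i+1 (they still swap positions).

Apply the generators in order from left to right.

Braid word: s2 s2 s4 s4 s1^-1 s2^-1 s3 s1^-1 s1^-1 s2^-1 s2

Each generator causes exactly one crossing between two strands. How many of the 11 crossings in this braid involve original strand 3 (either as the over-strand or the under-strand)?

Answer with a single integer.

Gen 1: crossing 2x3. Involves strand 3? yes. Count so far: 1
Gen 2: crossing 3x2. Involves strand 3? yes. Count so far: 2
Gen 3: crossing 4x5. Involves strand 3? no. Count so far: 2
Gen 4: crossing 5x4. Involves strand 3? no. Count so far: 2
Gen 5: crossing 1x2. Involves strand 3? no. Count so far: 2
Gen 6: crossing 1x3. Involves strand 3? yes. Count so far: 3
Gen 7: crossing 1x4. Involves strand 3? no. Count so far: 3
Gen 8: crossing 2x3. Involves strand 3? yes. Count so far: 4
Gen 9: crossing 3x2. Involves strand 3? yes. Count so far: 5
Gen 10: crossing 3x4. Involves strand 3? yes. Count so far: 6
Gen 11: crossing 4x3. Involves strand 3? yes. Count so far: 7

Answer: 7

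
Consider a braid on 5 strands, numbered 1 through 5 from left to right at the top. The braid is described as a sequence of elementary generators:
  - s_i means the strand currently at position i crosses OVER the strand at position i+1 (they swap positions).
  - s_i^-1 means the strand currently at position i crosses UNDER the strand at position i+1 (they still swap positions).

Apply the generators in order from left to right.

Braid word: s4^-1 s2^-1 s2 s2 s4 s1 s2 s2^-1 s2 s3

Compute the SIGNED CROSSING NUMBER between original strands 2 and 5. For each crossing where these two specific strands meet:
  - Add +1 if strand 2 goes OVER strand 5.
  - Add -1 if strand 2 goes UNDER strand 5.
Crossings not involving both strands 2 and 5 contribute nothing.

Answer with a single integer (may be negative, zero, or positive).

Gen 1: crossing 4x5. Both 2&5? no. Sum: 0
Gen 2: crossing 2x3. Both 2&5? no. Sum: 0
Gen 3: crossing 3x2. Both 2&5? no. Sum: 0
Gen 4: crossing 2x3. Both 2&5? no. Sum: 0
Gen 5: crossing 5x4. Both 2&5? no. Sum: 0
Gen 6: crossing 1x3. Both 2&5? no. Sum: 0
Gen 7: crossing 1x2. Both 2&5? no. Sum: 0
Gen 8: crossing 2x1. Both 2&5? no. Sum: 0
Gen 9: crossing 1x2. Both 2&5? no. Sum: 0
Gen 10: crossing 1x4. Both 2&5? no. Sum: 0

Answer: 0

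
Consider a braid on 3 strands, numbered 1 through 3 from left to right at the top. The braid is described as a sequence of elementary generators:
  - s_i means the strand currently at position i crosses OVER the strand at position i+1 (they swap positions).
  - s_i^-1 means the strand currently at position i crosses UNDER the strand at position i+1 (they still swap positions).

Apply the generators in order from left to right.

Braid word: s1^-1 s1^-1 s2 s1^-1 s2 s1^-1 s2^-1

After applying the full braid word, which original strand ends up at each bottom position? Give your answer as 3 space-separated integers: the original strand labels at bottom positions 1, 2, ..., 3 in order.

Gen 1 (s1^-1): strand 1 crosses under strand 2. Perm now: [2 1 3]
Gen 2 (s1^-1): strand 2 crosses under strand 1. Perm now: [1 2 3]
Gen 3 (s2): strand 2 crosses over strand 3. Perm now: [1 3 2]
Gen 4 (s1^-1): strand 1 crosses under strand 3. Perm now: [3 1 2]
Gen 5 (s2): strand 1 crosses over strand 2. Perm now: [3 2 1]
Gen 6 (s1^-1): strand 3 crosses under strand 2. Perm now: [2 3 1]
Gen 7 (s2^-1): strand 3 crosses under strand 1. Perm now: [2 1 3]

Answer: 2 1 3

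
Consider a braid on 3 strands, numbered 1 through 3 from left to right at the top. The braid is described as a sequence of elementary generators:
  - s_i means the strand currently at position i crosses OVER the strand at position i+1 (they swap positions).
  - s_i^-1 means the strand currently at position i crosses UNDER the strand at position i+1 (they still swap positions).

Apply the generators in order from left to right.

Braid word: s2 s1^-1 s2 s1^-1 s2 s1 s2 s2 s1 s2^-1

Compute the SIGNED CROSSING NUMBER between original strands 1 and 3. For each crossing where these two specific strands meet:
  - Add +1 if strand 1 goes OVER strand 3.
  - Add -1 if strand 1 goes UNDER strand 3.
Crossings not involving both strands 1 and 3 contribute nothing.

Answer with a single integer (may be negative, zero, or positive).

Gen 1: crossing 2x3. Both 1&3? no. Sum: 0
Gen 2: 1 under 3. Both 1&3? yes. Contrib: -1. Sum: -1
Gen 3: crossing 1x2. Both 1&3? no. Sum: -1
Gen 4: crossing 3x2. Both 1&3? no. Sum: -1
Gen 5: 3 over 1. Both 1&3? yes. Contrib: -1. Sum: -2
Gen 6: crossing 2x1. Both 1&3? no. Sum: -2
Gen 7: crossing 2x3. Both 1&3? no. Sum: -2
Gen 8: crossing 3x2. Both 1&3? no. Sum: -2
Gen 9: crossing 1x2. Both 1&3? no. Sum: -2
Gen 10: 1 under 3. Both 1&3? yes. Contrib: -1. Sum: -3

Answer: -3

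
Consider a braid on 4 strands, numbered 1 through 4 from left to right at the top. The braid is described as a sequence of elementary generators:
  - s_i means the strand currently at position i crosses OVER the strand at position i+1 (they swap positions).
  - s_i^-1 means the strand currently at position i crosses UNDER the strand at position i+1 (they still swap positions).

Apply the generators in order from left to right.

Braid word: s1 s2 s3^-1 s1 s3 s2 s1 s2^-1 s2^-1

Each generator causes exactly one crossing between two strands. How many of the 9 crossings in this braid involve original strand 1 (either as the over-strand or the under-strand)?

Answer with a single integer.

Answer: 6

Derivation:
Gen 1: crossing 1x2. Involves strand 1? yes. Count so far: 1
Gen 2: crossing 1x3. Involves strand 1? yes. Count so far: 2
Gen 3: crossing 1x4. Involves strand 1? yes. Count so far: 3
Gen 4: crossing 2x3. Involves strand 1? no. Count so far: 3
Gen 5: crossing 4x1. Involves strand 1? yes. Count so far: 4
Gen 6: crossing 2x1. Involves strand 1? yes. Count so far: 5
Gen 7: crossing 3x1. Involves strand 1? yes. Count so far: 6
Gen 8: crossing 3x2. Involves strand 1? no. Count so far: 6
Gen 9: crossing 2x3. Involves strand 1? no. Count so far: 6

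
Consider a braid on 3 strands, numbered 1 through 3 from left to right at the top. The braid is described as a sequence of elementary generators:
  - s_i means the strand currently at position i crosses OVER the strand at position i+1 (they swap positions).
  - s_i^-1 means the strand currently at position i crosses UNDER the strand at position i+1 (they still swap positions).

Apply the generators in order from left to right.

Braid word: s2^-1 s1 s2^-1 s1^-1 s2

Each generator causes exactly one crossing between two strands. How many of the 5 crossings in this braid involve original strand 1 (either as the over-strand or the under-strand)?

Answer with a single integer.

Gen 1: crossing 2x3. Involves strand 1? no. Count so far: 0
Gen 2: crossing 1x3. Involves strand 1? yes. Count so far: 1
Gen 3: crossing 1x2. Involves strand 1? yes. Count so far: 2
Gen 4: crossing 3x2. Involves strand 1? no. Count so far: 2
Gen 5: crossing 3x1. Involves strand 1? yes. Count so far: 3

Answer: 3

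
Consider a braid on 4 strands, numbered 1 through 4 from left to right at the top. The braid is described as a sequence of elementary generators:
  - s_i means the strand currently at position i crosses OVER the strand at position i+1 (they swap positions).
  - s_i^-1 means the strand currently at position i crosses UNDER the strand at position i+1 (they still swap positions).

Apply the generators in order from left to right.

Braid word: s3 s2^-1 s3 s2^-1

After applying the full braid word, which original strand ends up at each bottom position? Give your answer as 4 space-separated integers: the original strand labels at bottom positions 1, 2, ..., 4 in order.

Gen 1 (s3): strand 3 crosses over strand 4. Perm now: [1 2 4 3]
Gen 2 (s2^-1): strand 2 crosses under strand 4. Perm now: [1 4 2 3]
Gen 3 (s3): strand 2 crosses over strand 3. Perm now: [1 4 3 2]
Gen 4 (s2^-1): strand 4 crosses under strand 3. Perm now: [1 3 4 2]

Answer: 1 3 4 2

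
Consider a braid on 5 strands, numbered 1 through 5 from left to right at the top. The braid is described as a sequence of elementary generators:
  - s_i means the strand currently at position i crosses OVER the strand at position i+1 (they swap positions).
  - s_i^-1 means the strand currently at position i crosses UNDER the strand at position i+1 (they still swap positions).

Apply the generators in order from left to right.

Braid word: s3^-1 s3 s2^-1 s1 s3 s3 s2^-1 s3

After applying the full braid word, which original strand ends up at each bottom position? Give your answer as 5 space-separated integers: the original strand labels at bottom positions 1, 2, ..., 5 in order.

Gen 1 (s3^-1): strand 3 crosses under strand 4. Perm now: [1 2 4 3 5]
Gen 2 (s3): strand 4 crosses over strand 3. Perm now: [1 2 3 4 5]
Gen 3 (s2^-1): strand 2 crosses under strand 3. Perm now: [1 3 2 4 5]
Gen 4 (s1): strand 1 crosses over strand 3. Perm now: [3 1 2 4 5]
Gen 5 (s3): strand 2 crosses over strand 4. Perm now: [3 1 4 2 5]
Gen 6 (s3): strand 4 crosses over strand 2. Perm now: [3 1 2 4 5]
Gen 7 (s2^-1): strand 1 crosses under strand 2. Perm now: [3 2 1 4 5]
Gen 8 (s3): strand 1 crosses over strand 4. Perm now: [3 2 4 1 5]

Answer: 3 2 4 1 5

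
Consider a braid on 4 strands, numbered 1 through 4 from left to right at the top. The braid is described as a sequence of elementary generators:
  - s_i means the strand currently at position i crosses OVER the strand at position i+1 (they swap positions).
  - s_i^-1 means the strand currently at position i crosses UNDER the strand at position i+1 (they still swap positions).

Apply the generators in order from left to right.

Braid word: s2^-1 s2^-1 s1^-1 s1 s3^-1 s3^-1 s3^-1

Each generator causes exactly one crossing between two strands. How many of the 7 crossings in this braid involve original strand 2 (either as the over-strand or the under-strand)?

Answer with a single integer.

Gen 1: crossing 2x3. Involves strand 2? yes. Count so far: 1
Gen 2: crossing 3x2. Involves strand 2? yes. Count so far: 2
Gen 3: crossing 1x2. Involves strand 2? yes. Count so far: 3
Gen 4: crossing 2x1. Involves strand 2? yes. Count so far: 4
Gen 5: crossing 3x4. Involves strand 2? no. Count so far: 4
Gen 6: crossing 4x3. Involves strand 2? no. Count so far: 4
Gen 7: crossing 3x4. Involves strand 2? no. Count so far: 4

Answer: 4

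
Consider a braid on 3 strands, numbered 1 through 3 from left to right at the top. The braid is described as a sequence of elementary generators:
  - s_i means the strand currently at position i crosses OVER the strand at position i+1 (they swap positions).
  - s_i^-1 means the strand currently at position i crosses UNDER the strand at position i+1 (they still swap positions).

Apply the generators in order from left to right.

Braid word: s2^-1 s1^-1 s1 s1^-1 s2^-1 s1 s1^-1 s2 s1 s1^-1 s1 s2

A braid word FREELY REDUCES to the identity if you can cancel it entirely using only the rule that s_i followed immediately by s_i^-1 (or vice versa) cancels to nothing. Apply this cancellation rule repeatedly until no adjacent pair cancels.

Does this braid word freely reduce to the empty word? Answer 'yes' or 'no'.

Answer: yes

Derivation:
Gen 1 (s2^-1): push. Stack: [s2^-1]
Gen 2 (s1^-1): push. Stack: [s2^-1 s1^-1]
Gen 3 (s1): cancels prior s1^-1. Stack: [s2^-1]
Gen 4 (s1^-1): push. Stack: [s2^-1 s1^-1]
Gen 5 (s2^-1): push. Stack: [s2^-1 s1^-1 s2^-1]
Gen 6 (s1): push. Stack: [s2^-1 s1^-1 s2^-1 s1]
Gen 7 (s1^-1): cancels prior s1. Stack: [s2^-1 s1^-1 s2^-1]
Gen 8 (s2): cancels prior s2^-1. Stack: [s2^-1 s1^-1]
Gen 9 (s1): cancels prior s1^-1. Stack: [s2^-1]
Gen 10 (s1^-1): push. Stack: [s2^-1 s1^-1]
Gen 11 (s1): cancels prior s1^-1. Stack: [s2^-1]
Gen 12 (s2): cancels prior s2^-1. Stack: []
Reduced word: (empty)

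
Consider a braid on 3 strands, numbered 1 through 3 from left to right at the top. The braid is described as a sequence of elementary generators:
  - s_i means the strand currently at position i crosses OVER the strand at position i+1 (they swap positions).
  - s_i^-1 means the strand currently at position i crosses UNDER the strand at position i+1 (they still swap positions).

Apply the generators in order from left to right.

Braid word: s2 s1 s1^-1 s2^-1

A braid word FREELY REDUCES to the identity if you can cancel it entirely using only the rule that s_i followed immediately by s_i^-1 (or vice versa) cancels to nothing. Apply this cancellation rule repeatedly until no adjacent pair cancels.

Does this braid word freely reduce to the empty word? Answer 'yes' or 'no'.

Answer: yes

Derivation:
Gen 1 (s2): push. Stack: [s2]
Gen 2 (s1): push. Stack: [s2 s1]
Gen 3 (s1^-1): cancels prior s1. Stack: [s2]
Gen 4 (s2^-1): cancels prior s2. Stack: []
Reduced word: (empty)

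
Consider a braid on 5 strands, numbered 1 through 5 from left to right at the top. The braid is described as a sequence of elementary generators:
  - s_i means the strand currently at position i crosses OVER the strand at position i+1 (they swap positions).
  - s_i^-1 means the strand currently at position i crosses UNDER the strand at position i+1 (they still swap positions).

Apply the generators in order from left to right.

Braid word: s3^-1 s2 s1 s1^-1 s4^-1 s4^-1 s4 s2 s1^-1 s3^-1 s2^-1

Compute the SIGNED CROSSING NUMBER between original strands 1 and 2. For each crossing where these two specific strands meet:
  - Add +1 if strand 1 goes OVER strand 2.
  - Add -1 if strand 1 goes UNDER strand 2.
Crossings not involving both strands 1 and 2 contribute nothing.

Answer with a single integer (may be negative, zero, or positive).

Answer: -1

Derivation:
Gen 1: crossing 3x4. Both 1&2? no. Sum: 0
Gen 2: crossing 2x4. Both 1&2? no. Sum: 0
Gen 3: crossing 1x4. Both 1&2? no. Sum: 0
Gen 4: crossing 4x1. Both 1&2? no. Sum: 0
Gen 5: crossing 3x5. Both 1&2? no. Sum: 0
Gen 6: crossing 5x3. Both 1&2? no. Sum: 0
Gen 7: crossing 3x5. Both 1&2? no. Sum: 0
Gen 8: crossing 4x2. Both 1&2? no. Sum: 0
Gen 9: 1 under 2. Both 1&2? yes. Contrib: -1. Sum: -1
Gen 10: crossing 4x5. Both 1&2? no. Sum: -1
Gen 11: crossing 1x5. Both 1&2? no. Sum: -1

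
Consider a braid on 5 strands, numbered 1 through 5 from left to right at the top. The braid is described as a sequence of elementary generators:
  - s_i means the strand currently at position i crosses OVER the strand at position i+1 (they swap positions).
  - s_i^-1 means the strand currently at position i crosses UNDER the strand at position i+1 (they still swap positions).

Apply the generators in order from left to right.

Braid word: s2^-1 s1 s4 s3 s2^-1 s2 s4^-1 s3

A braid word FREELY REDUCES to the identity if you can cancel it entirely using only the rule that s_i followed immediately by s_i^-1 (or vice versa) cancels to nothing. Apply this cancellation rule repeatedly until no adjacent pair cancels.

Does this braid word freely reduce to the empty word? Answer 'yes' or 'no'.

Gen 1 (s2^-1): push. Stack: [s2^-1]
Gen 2 (s1): push. Stack: [s2^-1 s1]
Gen 3 (s4): push. Stack: [s2^-1 s1 s4]
Gen 4 (s3): push. Stack: [s2^-1 s1 s4 s3]
Gen 5 (s2^-1): push. Stack: [s2^-1 s1 s4 s3 s2^-1]
Gen 6 (s2): cancels prior s2^-1. Stack: [s2^-1 s1 s4 s3]
Gen 7 (s4^-1): push. Stack: [s2^-1 s1 s4 s3 s4^-1]
Gen 8 (s3): push. Stack: [s2^-1 s1 s4 s3 s4^-1 s3]
Reduced word: s2^-1 s1 s4 s3 s4^-1 s3

Answer: no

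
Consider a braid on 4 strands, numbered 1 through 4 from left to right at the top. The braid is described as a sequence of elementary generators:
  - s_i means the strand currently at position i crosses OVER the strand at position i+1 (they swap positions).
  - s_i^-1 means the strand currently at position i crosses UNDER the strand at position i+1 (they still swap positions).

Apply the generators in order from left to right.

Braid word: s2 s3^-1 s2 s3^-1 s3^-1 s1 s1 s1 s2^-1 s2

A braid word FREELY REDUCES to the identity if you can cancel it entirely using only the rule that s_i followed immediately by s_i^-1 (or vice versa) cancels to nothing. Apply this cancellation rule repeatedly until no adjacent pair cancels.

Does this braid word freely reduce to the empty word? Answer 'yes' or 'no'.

Answer: no

Derivation:
Gen 1 (s2): push. Stack: [s2]
Gen 2 (s3^-1): push. Stack: [s2 s3^-1]
Gen 3 (s2): push. Stack: [s2 s3^-1 s2]
Gen 4 (s3^-1): push. Stack: [s2 s3^-1 s2 s3^-1]
Gen 5 (s3^-1): push. Stack: [s2 s3^-1 s2 s3^-1 s3^-1]
Gen 6 (s1): push. Stack: [s2 s3^-1 s2 s3^-1 s3^-1 s1]
Gen 7 (s1): push. Stack: [s2 s3^-1 s2 s3^-1 s3^-1 s1 s1]
Gen 8 (s1): push. Stack: [s2 s3^-1 s2 s3^-1 s3^-1 s1 s1 s1]
Gen 9 (s2^-1): push. Stack: [s2 s3^-1 s2 s3^-1 s3^-1 s1 s1 s1 s2^-1]
Gen 10 (s2): cancels prior s2^-1. Stack: [s2 s3^-1 s2 s3^-1 s3^-1 s1 s1 s1]
Reduced word: s2 s3^-1 s2 s3^-1 s3^-1 s1 s1 s1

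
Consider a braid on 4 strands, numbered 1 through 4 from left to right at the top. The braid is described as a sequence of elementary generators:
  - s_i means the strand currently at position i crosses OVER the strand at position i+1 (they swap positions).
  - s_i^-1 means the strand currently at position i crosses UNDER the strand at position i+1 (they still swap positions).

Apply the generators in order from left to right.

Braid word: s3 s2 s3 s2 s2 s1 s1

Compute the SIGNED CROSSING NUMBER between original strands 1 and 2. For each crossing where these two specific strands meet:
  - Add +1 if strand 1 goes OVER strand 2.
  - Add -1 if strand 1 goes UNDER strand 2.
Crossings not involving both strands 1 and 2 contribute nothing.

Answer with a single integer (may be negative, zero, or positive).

Gen 1: crossing 3x4. Both 1&2? no. Sum: 0
Gen 2: crossing 2x4. Both 1&2? no. Sum: 0
Gen 3: crossing 2x3. Both 1&2? no. Sum: 0
Gen 4: crossing 4x3. Both 1&2? no. Sum: 0
Gen 5: crossing 3x4. Both 1&2? no. Sum: 0
Gen 6: crossing 1x4. Both 1&2? no. Sum: 0
Gen 7: crossing 4x1. Both 1&2? no. Sum: 0

Answer: 0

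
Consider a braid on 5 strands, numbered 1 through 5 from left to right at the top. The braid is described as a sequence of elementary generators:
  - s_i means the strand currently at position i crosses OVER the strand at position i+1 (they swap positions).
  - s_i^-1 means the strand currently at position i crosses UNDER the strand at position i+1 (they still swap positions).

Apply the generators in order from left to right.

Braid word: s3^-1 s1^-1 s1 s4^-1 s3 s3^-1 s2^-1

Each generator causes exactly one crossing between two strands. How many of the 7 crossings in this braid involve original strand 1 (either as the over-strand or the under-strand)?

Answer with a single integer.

Gen 1: crossing 3x4. Involves strand 1? no. Count so far: 0
Gen 2: crossing 1x2. Involves strand 1? yes. Count so far: 1
Gen 3: crossing 2x1. Involves strand 1? yes. Count so far: 2
Gen 4: crossing 3x5. Involves strand 1? no. Count so far: 2
Gen 5: crossing 4x5. Involves strand 1? no. Count so far: 2
Gen 6: crossing 5x4. Involves strand 1? no. Count so far: 2
Gen 7: crossing 2x4. Involves strand 1? no. Count so far: 2

Answer: 2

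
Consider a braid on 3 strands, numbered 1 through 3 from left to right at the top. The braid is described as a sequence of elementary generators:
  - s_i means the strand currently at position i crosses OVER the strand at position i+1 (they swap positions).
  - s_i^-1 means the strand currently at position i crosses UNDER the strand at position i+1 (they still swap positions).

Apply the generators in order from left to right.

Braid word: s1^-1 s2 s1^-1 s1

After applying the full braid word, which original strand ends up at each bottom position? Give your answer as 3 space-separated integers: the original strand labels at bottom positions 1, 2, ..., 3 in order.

Answer: 2 3 1

Derivation:
Gen 1 (s1^-1): strand 1 crosses under strand 2. Perm now: [2 1 3]
Gen 2 (s2): strand 1 crosses over strand 3. Perm now: [2 3 1]
Gen 3 (s1^-1): strand 2 crosses under strand 3. Perm now: [3 2 1]
Gen 4 (s1): strand 3 crosses over strand 2. Perm now: [2 3 1]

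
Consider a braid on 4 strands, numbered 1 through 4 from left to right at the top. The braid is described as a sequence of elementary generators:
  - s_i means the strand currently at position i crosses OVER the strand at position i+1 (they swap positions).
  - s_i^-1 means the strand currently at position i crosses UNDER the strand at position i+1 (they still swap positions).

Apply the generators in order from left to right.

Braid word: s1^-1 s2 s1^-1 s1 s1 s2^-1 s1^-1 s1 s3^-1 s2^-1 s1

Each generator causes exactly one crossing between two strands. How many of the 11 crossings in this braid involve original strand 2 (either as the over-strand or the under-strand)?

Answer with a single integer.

Gen 1: crossing 1x2. Involves strand 2? yes. Count so far: 1
Gen 2: crossing 1x3. Involves strand 2? no. Count so far: 1
Gen 3: crossing 2x3. Involves strand 2? yes. Count so far: 2
Gen 4: crossing 3x2. Involves strand 2? yes. Count so far: 3
Gen 5: crossing 2x3. Involves strand 2? yes. Count so far: 4
Gen 6: crossing 2x1. Involves strand 2? yes. Count so far: 5
Gen 7: crossing 3x1. Involves strand 2? no. Count so far: 5
Gen 8: crossing 1x3. Involves strand 2? no. Count so far: 5
Gen 9: crossing 2x4. Involves strand 2? yes. Count so far: 6
Gen 10: crossing 1x4. Involves strand 2? no. Count so far: 6
Gen 11: crossing 3x4. Involves strand 2? no. Count so far: 6

Answer: 6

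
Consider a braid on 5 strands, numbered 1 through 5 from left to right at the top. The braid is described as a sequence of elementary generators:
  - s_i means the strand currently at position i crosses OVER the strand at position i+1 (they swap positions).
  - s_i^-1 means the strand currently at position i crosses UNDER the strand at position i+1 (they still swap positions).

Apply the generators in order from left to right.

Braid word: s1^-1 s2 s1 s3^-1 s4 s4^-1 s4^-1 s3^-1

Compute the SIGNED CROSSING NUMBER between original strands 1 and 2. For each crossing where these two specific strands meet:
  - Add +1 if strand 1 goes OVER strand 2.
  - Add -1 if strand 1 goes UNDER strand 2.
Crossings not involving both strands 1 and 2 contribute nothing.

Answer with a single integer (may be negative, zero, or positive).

Gen 1: 1 under 2. Both 1&2? yes. Contrib: -1. Sum: -1
Gen 2: crossing 1x3. Both 1&2? no. Sum: -1
Gen 3: crossing 2x3. Both 1&2? no. Sum: -1
Gen 4: crossing 1x4. Both 1&2? no. Sum: -1
Gen 5: crossing 1x5. Both 1&2? no. Sum: -1
Gen 6: crossing 5x1. Both 1&2? no. Sum: -1
Gen 7: crossing 1x5. Both 1&2? no. Sum: -1
Gen 8: crossing 4x5. Both 1&2? no. Sum: -1

Answer: -1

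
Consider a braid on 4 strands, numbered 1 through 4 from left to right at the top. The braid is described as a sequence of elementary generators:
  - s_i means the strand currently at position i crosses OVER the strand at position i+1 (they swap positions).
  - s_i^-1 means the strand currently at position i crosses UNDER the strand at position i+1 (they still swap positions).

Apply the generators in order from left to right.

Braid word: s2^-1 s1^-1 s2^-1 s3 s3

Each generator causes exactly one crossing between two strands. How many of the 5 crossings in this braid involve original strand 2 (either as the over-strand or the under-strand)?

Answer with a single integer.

Answer: 2

Derivation:
Gen 1: crossing 2x3. Involves strand 2? yes. Count so far: 1
Gen 2: crossing 1x3. Involves strand 2? no. Count so far: 1
Gen 3: crossing 1x2. Involves strand 2? yes. Count so far: 2
Gen 4: crossing 1x4. Involves strand 2? no. Count so far: 2
Gen 5: crossing 4x1. Involves strand 2? no. Count so far: 2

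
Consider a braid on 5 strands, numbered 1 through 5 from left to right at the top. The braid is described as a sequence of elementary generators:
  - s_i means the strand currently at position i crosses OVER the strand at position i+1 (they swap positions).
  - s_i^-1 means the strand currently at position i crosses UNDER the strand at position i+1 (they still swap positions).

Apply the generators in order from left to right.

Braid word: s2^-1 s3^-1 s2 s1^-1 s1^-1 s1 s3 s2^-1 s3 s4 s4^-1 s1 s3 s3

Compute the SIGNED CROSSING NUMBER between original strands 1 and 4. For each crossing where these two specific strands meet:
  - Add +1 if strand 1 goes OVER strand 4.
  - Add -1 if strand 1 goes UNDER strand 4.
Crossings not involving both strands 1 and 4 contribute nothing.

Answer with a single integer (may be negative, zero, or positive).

Gen 1: crossing 2x3. Both 1&4? no. Sum: 0
Gen 2: crossing 2x4. Both 1&4? no. Sum: 0
Gen 3: crossing 3x4. Both 1&4? no. Sum: 0
Gen 4: 1 under 4. Both 1&4? yes. Contrib: -1. Sum: -1
Gen 5: 4 under 1. Both 1&4? yes. Contrib: +1. Sum: 0
Gen 6: 1 over 4. Both 1&4? yes. Contrib: +1. Sum: 1
Gen 7: crossing 3x2. Both 1&4? no. Sum: 1
Gen 8: crossing 1x2. Both 1&4? no. Sum: 1
Gen 9: crossing 1x3. Both 1&4? no. Sum: 1
Gen 10: crossing 1x5. Both 1&4? no. Sum: 1
Gen 11: crossing 5x1. Both 1&4? no. Sum: 1
Gen 12: crossing 4x2. Both 1&4? no. Sum: 1
Gen 13: crossing 3x1. Both 1&4? no. Sum: 1
Gen 14: crossing 1x3. Both 1&4? no. Sum: 1

Answer: 1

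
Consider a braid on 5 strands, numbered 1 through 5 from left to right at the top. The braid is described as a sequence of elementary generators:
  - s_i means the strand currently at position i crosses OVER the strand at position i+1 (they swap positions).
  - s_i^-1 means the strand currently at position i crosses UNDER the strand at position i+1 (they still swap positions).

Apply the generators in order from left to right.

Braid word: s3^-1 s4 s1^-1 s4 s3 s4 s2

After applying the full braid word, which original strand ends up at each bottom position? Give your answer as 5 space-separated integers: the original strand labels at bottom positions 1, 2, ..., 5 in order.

Answer: 2 3 1 5 4

Derivation:
Gen 1 (s3^-1): strand 3 crosses under strand 4. Perm now: [1 2 4 3 5]
Gen 2 (s4): strand 3 crosses over strand 5. Perm now: [1 2 4 5 3]
Gen 3 (s1^-1): strand 1 crosses under strand 2. Perm now: [2 1 4 5 3]
Gen 4 (s4): strand 5 crosses over strand 3. Perm now: [2 1 4 3 5]
Gen 5 (s3): strand 4 crosses over strand 3. Perm now: [2 1 3 4 5]
Gen 6 (s4): strand 4 crosses over strand 5. Perm now: [2 1 3 5 4]
Gen 7 (s2): strand 1 crosses over strand 3. Perm now: [2 3 1 5 4]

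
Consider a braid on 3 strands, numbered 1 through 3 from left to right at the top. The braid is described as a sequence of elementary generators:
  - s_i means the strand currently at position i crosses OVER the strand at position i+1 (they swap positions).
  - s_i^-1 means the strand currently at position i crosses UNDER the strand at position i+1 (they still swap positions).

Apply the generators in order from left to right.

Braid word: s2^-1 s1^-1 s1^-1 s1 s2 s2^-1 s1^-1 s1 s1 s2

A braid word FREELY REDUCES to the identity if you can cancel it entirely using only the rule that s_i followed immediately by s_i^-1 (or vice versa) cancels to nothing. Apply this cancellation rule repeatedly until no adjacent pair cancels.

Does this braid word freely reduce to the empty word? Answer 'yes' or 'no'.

Answer: yes

Derivation:
Gen 1 (s2^-1): push. Stack: [s2^-1]
Gen 2 (s1^-1): push. Stack: [s2^-1 s1^-1]
Gen 3 (s1^-1): push. Stack: [s2^-1 s1^-1 s1^-1]
Gen 4 (s1): cancels prior s1^-1. Stack: [s2^-1 s1^-1]
Gen 5 (s2): push. Stack: [s2^-1 s1^-1 s2]
Gen 6 (s2^-1): cancels prior s2. Stack: [s2^-1 s1^-1]
Gen 7 (s1^-1): push. Stack: [s2^-1 s1^-1 s1^-1]
Gen 8 (s1): cancels prior s1^-1. Stack: [s2^-1 s1^-1]
Gen 9 (s1): cancels prior s1^-1. Stack: [s2^-1]
Gen 10 (s2): cancels prior s2^-1. Stack: []
Reduced word: (empty)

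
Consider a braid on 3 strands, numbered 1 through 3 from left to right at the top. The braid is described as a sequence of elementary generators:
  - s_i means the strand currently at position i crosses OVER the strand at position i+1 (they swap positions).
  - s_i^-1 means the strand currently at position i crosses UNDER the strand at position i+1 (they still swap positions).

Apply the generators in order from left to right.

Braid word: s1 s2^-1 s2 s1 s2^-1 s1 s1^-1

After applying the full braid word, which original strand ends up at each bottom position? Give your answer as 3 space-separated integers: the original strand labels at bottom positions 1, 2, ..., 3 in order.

Gen 1 (s1): strand 1 crosses over strand 2. Perm now: [2 1 3]
Gen 2 (s2^-1): strand 1 crosses under strand 3. Perm now: [2 3 1]
Gen 3 (s2): strand 3 crosses over strand 1. Perm now: [2 1 3]
Gen 4 (s1): strand 2 crosses over strand 1. Perm now: [1 2 3]
Gen 5 (s2^-1): strand 2 crosses under strand 3. Perm now: [1 3 2]
Gen 6 (s1): strand 1 crosses over strand 3. Perm now: [3 1 2]
Gen 7 (s1^-1): strand 3 crosses under strand 1. Perm now: [1 3 2]

Answer: 1 3 2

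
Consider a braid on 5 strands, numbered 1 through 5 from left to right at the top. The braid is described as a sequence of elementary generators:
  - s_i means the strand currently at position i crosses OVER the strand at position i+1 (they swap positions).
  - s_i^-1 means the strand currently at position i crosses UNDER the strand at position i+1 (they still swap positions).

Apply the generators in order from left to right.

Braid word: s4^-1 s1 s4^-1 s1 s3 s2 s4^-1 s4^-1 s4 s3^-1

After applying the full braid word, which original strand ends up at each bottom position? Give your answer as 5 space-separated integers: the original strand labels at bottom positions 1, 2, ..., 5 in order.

Answer: 1 4 5 2 3

Derivation:
Gen 1 (s4^-1): strand 4 crosses under strand 5. Perm now: [1 2 3 5 4]
Gen 2 (s1): strand 1 crosses over strand 2. Perm now: [2 1 3 5 4]
Gen 3 (s4^-1): strand 5 crosses under strand 4. Perm now: [2 1 3 4 5]
Gen 4 (s1): strand 2 crosses over strand 1. Perm now: [1 2 3 4 5]
Gen 5 (s3): strand 3 crosses over strand 4. Perm now: [1 2 4 3 5]
Gen 6 (s2): strand 2 crosses over strand 4. Perm now: [1 4 2 3 5]
Gen 7 (s4^-1): strand 3 crosses under strand 5. Perm now: [1 4 2 5 3]
Gen 8 (s4^-1): strand 5 crosses under strand 3. Perm now: [1 4 2 3 5]
Gen 9 (s4): strand 3 crosses over strand 5. Perm now: [1 4 2 5 3]
Gen 10 (s3^-1): strand 2 crosses under strand 5. Perm now: [1 4 5 2 3]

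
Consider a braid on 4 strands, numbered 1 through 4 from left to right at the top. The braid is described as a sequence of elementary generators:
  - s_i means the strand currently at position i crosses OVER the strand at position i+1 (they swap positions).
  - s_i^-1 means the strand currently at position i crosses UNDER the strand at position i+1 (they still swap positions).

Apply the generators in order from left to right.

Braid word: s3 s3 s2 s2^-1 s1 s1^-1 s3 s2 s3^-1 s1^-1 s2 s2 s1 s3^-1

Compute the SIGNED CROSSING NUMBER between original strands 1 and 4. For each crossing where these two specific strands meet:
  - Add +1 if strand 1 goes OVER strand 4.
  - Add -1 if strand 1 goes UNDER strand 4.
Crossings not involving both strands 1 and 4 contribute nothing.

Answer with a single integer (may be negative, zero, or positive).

Answer: -2

Derivation:
Gen 1: crossing 3x4. Both 1&4? no. Sum: 0
Gen 2: crossing 4x3. Both 1&4? no. Sum: 0
Gen 3: crossing 2x3. Both 1&4? no. Sum: 0
Gen 4: crossing 3x2. Both 1&4? no. Sum: 0
Gen 5: crossing 1x2. Both 1&4? no. Sum: 0
Gen 6: crossing 2x1. Both 1&4? no. Sum: 0
Gen 7: crossing 3x4. Both 1&4? no. Sum: 0
Gen 8: crossing 2x4. Both 1&4? no. Sum: 0
Gen 9: crossing 2x3. Both 1&4? no. Sum: 0
Gen 10: 1 under 4. Both 1&4? yes. Contrib: -1. Sum: -1
Gen 11: crossing 1x3. Both 1&4? no. Sum: -1
Gen 12: crossing 3x1. Both 1&4? no. Sum: -1
Gen 13: 4 over 1. Both 1&4? yes. Contrib: -1. Sum: -2
Gen 14: crossing 3x2. Both 1&4? no. Sum: -2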